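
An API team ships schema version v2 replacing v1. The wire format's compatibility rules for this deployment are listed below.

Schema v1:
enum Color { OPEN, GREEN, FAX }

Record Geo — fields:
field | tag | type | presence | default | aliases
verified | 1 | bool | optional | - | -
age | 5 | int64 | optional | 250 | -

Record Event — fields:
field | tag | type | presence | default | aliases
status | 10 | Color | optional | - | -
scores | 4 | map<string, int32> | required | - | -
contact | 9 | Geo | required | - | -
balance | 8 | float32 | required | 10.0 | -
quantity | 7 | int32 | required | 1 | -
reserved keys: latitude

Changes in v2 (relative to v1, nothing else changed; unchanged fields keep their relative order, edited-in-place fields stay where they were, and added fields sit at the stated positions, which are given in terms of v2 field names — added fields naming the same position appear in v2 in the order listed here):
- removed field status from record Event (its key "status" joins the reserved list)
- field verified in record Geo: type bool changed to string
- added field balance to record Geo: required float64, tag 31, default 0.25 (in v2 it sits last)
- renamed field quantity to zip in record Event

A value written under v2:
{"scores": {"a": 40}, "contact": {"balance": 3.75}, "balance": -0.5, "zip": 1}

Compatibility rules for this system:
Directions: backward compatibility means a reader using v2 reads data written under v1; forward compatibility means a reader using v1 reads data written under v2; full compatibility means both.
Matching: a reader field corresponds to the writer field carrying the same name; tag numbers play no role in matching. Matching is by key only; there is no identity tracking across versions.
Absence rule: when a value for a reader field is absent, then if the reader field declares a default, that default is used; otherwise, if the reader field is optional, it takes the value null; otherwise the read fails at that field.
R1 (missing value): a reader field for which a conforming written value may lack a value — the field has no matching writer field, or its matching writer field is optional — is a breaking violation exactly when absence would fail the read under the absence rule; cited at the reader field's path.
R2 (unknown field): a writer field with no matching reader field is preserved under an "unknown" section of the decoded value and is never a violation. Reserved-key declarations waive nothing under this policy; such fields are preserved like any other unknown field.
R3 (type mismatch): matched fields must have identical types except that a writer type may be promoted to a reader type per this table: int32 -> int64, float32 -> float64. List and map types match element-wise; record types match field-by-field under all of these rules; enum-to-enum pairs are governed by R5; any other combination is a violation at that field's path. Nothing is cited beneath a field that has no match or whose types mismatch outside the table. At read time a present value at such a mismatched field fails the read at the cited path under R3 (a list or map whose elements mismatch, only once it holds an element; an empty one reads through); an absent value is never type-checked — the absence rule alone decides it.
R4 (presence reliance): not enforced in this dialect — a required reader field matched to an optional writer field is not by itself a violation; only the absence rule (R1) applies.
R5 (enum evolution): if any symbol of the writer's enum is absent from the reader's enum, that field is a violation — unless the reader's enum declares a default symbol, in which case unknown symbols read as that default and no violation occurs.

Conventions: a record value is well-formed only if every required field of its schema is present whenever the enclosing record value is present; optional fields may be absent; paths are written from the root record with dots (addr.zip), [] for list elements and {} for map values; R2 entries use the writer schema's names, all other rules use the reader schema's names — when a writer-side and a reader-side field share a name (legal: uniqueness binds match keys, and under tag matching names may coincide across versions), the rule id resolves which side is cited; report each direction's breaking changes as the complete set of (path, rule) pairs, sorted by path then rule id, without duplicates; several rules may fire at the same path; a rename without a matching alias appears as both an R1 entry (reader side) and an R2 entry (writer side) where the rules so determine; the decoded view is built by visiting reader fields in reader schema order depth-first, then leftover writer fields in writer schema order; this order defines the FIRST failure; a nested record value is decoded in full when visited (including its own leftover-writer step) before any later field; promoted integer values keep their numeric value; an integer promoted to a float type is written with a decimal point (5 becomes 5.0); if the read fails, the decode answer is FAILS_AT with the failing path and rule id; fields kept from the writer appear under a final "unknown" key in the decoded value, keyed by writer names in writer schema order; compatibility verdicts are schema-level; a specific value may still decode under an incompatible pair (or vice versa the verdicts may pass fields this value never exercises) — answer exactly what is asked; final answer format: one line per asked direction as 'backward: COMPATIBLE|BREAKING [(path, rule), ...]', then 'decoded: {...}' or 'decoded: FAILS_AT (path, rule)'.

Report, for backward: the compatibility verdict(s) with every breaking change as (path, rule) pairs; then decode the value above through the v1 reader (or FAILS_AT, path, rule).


in Event below, arrows point writer -> reader
backward for Event (reader v2, writer v1):
  scores <- scores (map<string, int32> -> map<string, int32>, writer required)
  contact <- contact (Geo -> Geo, writer required)
  balance <- balance (float32 -> float32, writer required)
  zip has no writer counterpart
  writer status: unknown to reader
  writer quantity: unknown to reader
  contact.verified <- contact.verified (bool -> string, writer optional)
  contact.age <- contact.age (int64 -> int64, writer optional)
  contact.balance has no writer counterpart
  rule R3 violated at contact.verified
  backward on Event therefore BREAKING (1)
decoding the Event value with the v1 reader:
  status := null (absent, optional -> null)
  scores := {"a": 40}
  contact.verified := null (absent, optional -> null)
  contact.age := 250 (absent -> default)
  writer contact.balance: kept under "unknown"
  balance := -0.5
  quantity := 1 (absent -> default)
  writer zip: kept under "unknown"
  => decoded: {"status": null, "scores": {"a": 40}, "contact": {"verified": null, "age": 250, "unknown": {"balance": 3.75}}, "balance": -0.5, "quantity": 1, "unknown": {"zip": 1}}
checking off the Event differences that do not matter here:
  removed field status from record Event (its key "status" joins the reserved list) -> fires no rule on Event, leaving the asked answer as it is

backward: BREAKING [(contact.verified, R3)]; decoded: {"status": null, "scores": {"a": 40}, "contact": {"verified": null, "age": 250, "unknown": {"balance": 3.75}}, "balance": -0.5, "quantity": 1, "unknown": {"zip": 1}}


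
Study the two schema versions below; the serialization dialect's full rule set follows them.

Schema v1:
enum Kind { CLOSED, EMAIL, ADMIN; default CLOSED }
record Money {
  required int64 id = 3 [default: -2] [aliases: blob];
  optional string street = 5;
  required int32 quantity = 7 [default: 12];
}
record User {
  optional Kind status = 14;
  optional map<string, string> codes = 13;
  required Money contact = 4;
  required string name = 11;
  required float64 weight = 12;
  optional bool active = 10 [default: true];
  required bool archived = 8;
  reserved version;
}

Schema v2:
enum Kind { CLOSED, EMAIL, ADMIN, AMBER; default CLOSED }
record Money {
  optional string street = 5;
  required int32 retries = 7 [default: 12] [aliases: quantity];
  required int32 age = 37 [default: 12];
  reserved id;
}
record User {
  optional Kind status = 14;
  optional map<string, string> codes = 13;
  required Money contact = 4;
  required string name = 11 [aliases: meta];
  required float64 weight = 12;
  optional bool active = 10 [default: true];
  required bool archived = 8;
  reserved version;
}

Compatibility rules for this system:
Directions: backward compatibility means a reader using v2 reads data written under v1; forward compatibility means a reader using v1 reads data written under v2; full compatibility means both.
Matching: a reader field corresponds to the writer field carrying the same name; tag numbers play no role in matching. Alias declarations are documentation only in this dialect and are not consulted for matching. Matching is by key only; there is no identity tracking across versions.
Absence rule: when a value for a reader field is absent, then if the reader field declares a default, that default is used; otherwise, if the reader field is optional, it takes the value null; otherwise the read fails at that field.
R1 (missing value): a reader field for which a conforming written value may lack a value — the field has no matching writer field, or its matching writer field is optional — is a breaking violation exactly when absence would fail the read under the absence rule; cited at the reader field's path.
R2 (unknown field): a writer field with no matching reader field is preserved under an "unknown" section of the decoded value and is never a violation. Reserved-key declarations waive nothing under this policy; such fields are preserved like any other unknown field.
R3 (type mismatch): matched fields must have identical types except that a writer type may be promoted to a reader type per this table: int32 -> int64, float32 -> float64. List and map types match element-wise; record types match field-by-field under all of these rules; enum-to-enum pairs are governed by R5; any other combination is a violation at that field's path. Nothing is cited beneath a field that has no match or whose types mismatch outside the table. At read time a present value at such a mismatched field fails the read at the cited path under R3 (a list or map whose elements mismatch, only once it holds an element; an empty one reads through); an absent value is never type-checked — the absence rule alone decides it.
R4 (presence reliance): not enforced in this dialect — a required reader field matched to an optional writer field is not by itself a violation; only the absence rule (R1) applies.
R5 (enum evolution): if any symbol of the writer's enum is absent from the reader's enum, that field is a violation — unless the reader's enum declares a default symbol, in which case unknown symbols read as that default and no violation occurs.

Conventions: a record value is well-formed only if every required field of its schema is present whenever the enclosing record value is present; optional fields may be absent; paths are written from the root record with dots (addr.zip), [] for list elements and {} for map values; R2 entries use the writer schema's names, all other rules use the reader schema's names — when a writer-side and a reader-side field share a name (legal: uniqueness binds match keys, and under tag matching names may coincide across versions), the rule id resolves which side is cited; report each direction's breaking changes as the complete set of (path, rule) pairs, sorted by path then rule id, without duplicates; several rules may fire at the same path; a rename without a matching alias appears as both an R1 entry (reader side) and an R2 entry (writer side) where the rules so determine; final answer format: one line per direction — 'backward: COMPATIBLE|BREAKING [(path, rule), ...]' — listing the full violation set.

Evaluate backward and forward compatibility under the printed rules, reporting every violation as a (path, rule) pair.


arrows below run writer -> reader for User
backward pass over User, reader schema v2, writer schema v1:
  status <- status (Kind -> Kind, writer optional)
  codes <- codes (map<string, string> -> map<string, string>, writer optional)
  contact <- contact (Money -> Money, writer required)
  name <- name (string -> string, writer required)
  weight <- weight (float64 -> float64, writer required)
  active <- active (bool -> bool, writer optional)
  archived <- archived (bool -> bool, writer required)
  contact.street <- contact.street (string -> string, writer optional)
  contact.retries: no writer-side match
  contact.age: no writer-side match
  contact.id (writer side), unknown to reader
  contact.quantity (writer side), unknown to reader
  => no violations; backward on User: COMPATIBLE
forward pass over User, reader schema v1, writer schema v2:
  status <- status (Kind -> Kind, writer optional)
  codes <- codes (map<string, string> -> map<string, string>, writer optional)
  contact <- contact (Money -> Money, writer required)
  name <- name (string -> string, writer required)
  weight <- weight (float64 -> float64, writer required)
  active <- active (bool -> bool, writer optional)
  archived <- archived (bool -> bool, writer required)
  contact.id: no writer-side match
  contact.street <- contact.street (string -> string, writer optional)
  contact.quantity: no writer-side match
  contact.retries (writer side), unknown to reader
  contact.age (writer side), unknown to reader
  => no violations; forward on User: COMPATIBLE

backward: COMPATIBLE []; forward: COMPATIBLE []


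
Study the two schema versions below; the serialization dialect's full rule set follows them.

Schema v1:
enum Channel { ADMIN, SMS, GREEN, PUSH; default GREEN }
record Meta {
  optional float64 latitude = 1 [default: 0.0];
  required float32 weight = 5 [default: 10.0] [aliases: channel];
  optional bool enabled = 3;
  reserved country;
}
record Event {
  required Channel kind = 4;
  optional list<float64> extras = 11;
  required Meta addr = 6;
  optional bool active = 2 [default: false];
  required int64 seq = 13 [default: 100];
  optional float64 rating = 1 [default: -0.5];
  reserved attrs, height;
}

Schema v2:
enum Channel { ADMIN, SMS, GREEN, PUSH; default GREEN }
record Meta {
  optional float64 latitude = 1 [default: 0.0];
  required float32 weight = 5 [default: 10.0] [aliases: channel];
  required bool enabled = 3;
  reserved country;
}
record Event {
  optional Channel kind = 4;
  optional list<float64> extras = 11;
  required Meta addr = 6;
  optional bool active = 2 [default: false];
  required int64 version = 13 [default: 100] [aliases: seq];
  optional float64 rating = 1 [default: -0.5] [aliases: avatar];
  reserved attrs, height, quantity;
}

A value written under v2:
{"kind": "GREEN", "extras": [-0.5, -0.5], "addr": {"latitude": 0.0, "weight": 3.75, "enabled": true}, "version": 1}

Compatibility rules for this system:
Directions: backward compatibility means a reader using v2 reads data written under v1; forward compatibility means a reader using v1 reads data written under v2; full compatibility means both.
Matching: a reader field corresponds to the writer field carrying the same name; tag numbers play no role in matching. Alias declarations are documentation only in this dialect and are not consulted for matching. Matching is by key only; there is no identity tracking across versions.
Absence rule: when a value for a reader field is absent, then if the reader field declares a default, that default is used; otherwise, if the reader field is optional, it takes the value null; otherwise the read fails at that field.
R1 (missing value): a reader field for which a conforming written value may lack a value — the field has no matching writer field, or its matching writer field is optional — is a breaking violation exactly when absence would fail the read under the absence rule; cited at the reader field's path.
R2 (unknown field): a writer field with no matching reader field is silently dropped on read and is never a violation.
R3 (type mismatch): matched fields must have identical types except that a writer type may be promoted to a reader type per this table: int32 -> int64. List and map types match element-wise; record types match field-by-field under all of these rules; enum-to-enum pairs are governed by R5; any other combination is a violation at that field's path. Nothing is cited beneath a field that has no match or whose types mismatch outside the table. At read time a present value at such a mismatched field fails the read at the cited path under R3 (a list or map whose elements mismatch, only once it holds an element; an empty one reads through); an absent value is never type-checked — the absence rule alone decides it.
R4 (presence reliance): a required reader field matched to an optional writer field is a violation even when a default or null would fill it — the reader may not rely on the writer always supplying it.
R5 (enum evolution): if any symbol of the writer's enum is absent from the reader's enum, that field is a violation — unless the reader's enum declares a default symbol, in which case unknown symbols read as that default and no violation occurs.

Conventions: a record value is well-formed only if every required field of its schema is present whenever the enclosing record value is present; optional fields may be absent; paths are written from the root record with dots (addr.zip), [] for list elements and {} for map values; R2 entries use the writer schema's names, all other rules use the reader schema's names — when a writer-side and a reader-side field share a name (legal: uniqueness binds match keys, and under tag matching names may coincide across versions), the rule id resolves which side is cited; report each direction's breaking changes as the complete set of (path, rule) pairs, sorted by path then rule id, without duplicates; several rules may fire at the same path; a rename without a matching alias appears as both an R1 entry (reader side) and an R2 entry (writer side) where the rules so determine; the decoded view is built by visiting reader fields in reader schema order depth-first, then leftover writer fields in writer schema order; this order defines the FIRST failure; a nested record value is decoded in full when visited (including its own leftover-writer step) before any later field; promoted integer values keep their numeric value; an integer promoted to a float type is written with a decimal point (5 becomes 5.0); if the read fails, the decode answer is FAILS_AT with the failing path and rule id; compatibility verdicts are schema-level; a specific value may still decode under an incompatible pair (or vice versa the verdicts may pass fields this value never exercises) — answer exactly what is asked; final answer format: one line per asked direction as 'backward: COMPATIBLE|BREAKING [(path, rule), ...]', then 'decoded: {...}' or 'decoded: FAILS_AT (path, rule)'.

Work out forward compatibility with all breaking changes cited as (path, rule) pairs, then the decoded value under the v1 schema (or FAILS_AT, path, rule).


forward: BREAKING [(kind, R1), (kind, R4)]; decoded: {"kind": "GREEN", "extras": [-0.5, -0.5], "addr": {"latitude": 0.0, "weight": 3.75, "enabled": true}, "active": false, "seq": 100, "rating": -0.5}

arrows below run writer -> reader for Event
checking forward for Event: reader v1 against writer v2:
  kind: paired with writer kind (Channel -> Channel; writer optional)
  extras: paired with writer extras (list<float64> -> list<float64>; writer optional)
  addr: paired with writer addr (Meta -> Meta; writer required)
  active: paired with writer active (bool -> bool; writer optional)
  seq has no writer counterpart
  rating: paired with writer rating (float64 -> float64; writer optional)
  writer field version has no reader counterpart
  addr.latitude: paired with writer addr.latitude (float64 -> float64; writer optional)
  addr.weight: paired with writer addr.weight (float32 -> float32; writer required)
  addr.enabled: paired with writer addr.enabled (bool -> bool; writer required)
  violation R1 at kind
  violation R4 at kind
  => forward verdict for Event: BREAKING, 2 violation(s)
migrating the Event value to v1:
  kind := "GREEN"
  extras := [-0.5, -0.5]
  addr.latitude := 0.0
  addr.weight := 3.75
  addr.enabled := true
  active := false (absent -> default)
  seq := 100 (absent -> default)
  rating := -0.5 (absent -> default)
  writer version: unknown -> dropped
  => decoded: {"kind": "GREEN", "extras": [-0.5, -0.5], "addr": {"latitude": 0.0, "weight": 3.75, "enabled": true}, "active": false, "seq": 100, "rating": -0.5}
checking off the Event differences that do not matter here:
  field enabled in record Meta: optional changed to required -> its effect on Event is confined to the backward direction, not asked


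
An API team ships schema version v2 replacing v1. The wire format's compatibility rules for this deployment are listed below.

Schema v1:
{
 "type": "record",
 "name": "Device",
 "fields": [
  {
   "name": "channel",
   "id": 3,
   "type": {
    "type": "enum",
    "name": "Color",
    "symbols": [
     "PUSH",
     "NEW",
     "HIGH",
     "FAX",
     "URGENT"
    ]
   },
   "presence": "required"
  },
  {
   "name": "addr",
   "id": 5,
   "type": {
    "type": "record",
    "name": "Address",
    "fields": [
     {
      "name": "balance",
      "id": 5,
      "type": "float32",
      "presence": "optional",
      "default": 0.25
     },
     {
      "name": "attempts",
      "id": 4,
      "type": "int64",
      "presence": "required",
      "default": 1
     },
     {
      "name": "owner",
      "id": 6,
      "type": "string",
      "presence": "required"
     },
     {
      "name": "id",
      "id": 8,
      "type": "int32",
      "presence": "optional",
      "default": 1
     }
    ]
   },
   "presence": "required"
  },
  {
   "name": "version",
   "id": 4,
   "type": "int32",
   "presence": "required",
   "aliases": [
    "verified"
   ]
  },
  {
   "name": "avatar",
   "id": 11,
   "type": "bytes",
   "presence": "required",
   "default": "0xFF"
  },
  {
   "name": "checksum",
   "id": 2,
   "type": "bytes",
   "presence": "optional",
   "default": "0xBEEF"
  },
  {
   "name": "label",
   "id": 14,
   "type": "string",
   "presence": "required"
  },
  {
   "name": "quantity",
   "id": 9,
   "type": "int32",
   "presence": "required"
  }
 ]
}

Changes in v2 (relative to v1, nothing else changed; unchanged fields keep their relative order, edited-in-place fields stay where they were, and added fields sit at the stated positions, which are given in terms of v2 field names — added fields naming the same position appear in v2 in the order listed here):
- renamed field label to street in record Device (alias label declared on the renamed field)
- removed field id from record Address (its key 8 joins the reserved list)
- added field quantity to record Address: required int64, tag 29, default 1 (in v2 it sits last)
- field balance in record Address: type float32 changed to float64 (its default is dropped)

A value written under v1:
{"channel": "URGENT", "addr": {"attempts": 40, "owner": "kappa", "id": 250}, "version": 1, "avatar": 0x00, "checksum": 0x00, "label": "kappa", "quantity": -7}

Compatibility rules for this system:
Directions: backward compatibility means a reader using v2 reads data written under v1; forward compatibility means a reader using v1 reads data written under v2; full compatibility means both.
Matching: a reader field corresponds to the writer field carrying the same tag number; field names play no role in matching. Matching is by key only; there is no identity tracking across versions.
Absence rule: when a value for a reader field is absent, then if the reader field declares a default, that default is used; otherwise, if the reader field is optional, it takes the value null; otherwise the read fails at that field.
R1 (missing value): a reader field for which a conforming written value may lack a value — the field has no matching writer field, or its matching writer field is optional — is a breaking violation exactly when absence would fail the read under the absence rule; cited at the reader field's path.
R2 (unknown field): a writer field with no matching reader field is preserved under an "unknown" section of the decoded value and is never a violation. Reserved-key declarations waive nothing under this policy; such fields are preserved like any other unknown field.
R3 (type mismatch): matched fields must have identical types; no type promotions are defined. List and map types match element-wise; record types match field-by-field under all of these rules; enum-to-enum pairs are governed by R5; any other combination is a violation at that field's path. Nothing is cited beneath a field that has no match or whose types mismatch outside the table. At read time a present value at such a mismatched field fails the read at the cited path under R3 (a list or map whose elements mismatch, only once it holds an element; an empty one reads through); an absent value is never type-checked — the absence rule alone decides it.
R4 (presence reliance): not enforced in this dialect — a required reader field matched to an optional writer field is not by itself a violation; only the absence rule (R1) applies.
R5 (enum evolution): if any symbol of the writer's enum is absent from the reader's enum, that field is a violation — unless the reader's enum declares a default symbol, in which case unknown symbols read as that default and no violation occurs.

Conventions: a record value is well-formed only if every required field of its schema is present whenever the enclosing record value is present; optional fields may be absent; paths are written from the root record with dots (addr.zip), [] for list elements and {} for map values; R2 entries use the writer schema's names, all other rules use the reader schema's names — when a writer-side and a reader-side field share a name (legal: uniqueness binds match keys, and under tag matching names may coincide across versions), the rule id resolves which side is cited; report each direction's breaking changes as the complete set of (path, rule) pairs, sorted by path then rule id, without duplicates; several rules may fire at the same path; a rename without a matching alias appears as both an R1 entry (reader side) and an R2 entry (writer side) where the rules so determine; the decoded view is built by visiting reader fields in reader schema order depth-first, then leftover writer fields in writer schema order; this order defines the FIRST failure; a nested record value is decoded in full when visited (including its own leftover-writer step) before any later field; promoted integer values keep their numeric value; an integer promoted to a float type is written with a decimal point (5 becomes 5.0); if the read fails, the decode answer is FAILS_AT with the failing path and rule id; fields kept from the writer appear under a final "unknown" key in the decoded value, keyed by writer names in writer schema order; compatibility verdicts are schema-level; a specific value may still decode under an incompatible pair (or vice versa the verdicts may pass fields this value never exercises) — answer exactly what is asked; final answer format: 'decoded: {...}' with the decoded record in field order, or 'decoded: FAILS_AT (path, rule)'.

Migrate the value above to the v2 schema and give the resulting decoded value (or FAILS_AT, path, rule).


in Device below, arrows point writer -> reader
decoding the Device value with the v2 reader:
  channel := "URGENT"
  addr.balance := null (not supplied -> null)
  addr.attempts := 40
  addr.owner := "kappa"
  addr.quantity := 1 (no value, default fills)
  writer addr.id: kept under "unknown"
  version := 1
  avatar := 0x00
  checksum := 0x00
  street := "kappa" (from writer label)
  quantity := -7
  => decoded: {"channel": "URGENT", "addr": {"balance": null, "attempts": 40, "owner": "kappa", "quantity": 1, "unknown": {"id": 250}}, "version": 1, "avatar": 0x00, "checksum": 0x00, "street": "kappa", "quantity": -7}

decoded: {"channel": "URGENT", "addr": {"balance": null, "attempts": 40, "owner": "kappa", "quantity": 1, "unknown": {"id": 250}}, "version": 1, "avatar": 0x00, "checksum": 0x00, "street": "kappa", "quantity": -7}


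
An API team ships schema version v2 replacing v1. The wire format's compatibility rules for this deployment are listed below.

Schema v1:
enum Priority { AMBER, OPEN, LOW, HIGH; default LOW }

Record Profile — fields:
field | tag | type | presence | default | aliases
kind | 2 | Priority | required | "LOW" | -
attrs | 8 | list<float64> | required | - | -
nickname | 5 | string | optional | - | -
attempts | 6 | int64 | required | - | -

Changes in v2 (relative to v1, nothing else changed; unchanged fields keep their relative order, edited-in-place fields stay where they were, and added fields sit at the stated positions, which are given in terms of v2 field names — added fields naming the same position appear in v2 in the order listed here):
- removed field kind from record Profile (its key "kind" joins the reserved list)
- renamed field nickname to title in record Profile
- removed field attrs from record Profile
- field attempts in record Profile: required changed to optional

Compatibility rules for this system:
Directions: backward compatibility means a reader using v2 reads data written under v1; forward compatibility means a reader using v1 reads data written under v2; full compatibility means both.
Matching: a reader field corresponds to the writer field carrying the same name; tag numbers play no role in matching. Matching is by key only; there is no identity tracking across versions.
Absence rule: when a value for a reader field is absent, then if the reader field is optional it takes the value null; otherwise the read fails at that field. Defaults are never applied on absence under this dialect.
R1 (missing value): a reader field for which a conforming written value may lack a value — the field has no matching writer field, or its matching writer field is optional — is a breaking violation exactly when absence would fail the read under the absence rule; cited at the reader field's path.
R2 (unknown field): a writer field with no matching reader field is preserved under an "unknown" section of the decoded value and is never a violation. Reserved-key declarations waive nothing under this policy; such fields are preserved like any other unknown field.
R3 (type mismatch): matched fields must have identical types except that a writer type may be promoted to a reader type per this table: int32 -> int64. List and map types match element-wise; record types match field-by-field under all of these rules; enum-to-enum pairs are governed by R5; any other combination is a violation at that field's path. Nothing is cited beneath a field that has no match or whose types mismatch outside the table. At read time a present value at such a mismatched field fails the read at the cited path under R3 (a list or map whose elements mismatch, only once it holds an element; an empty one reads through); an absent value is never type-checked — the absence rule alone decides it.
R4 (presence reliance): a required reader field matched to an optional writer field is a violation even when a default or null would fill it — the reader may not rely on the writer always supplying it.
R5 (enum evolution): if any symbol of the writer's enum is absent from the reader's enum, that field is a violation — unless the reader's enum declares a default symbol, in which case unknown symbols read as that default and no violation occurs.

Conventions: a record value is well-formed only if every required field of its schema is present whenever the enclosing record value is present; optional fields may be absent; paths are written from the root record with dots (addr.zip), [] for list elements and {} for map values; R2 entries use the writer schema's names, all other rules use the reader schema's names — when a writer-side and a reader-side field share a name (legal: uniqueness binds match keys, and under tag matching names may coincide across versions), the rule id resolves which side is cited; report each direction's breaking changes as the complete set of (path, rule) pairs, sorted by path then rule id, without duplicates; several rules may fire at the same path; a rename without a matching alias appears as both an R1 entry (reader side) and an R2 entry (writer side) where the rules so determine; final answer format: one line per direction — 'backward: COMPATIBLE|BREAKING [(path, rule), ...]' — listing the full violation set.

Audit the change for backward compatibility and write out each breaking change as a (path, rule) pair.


in Profile below, arrows point writer -> reader
backward pass over Profile, reader schema v2, writer schema v1:
  no writer field matches reader title
  attempts: paired with writer attempts (int64 -> int64; writer required)
  writer field kind has no reader counterpart
  writer field attrs has no reader counterpart
  writer field nickname has no reader counterpart
  => backward: COMPATIBLE
remaining Profile differences; none change what is asked:
  removed field kind from record Profile (its key "kind" joins the reserved list) -> matters only for Profile's forward compatibility — outside the asked direction
  renamed field nickname to title in record Profile -> inert for the asked Profile verdict: nothing fires
  removed field attrs from record Profile -> matters only for Profile's forward compatibility — outside the asked direction
  field attempts in record Profile: required changed to optional -> matters only for Profile's forward compatibility — outside the asked direction

backward: COMPATIBLE []


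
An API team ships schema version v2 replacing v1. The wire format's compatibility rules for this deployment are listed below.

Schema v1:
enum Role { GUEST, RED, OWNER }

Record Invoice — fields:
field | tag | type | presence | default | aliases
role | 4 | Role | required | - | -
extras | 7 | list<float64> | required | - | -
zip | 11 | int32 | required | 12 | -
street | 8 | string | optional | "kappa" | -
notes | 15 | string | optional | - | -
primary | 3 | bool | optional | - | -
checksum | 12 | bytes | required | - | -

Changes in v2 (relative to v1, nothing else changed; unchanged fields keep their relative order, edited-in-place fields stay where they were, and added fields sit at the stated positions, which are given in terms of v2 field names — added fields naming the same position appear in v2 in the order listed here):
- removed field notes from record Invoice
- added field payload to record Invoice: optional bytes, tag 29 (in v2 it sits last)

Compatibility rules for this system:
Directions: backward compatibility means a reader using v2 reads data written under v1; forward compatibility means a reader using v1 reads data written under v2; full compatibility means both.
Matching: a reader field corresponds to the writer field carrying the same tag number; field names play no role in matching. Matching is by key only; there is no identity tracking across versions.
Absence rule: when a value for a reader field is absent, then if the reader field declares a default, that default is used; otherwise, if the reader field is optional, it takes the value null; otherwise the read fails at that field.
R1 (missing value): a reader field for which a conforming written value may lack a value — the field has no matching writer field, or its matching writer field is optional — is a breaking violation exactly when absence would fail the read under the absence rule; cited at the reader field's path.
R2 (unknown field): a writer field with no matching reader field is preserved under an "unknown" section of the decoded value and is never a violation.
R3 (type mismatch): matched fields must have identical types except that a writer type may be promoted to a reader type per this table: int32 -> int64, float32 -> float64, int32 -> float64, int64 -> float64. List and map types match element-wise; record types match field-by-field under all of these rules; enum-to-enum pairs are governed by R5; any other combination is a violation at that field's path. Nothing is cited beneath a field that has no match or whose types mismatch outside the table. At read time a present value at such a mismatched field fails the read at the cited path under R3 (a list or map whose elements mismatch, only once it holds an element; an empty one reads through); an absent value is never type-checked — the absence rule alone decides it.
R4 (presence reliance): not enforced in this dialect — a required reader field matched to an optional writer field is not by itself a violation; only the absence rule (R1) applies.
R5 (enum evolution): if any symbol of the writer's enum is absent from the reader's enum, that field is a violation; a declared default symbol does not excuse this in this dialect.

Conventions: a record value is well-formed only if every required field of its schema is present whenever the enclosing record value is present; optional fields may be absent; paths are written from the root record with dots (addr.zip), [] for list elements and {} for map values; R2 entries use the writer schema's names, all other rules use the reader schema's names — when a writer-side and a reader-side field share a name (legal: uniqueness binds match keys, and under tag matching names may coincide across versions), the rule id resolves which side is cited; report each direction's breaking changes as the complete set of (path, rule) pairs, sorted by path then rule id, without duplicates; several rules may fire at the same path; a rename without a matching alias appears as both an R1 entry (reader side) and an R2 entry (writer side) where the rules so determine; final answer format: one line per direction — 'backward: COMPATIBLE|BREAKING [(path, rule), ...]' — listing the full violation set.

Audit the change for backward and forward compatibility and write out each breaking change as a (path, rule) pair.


backward: COMPATIBLE []; forward: COMPATIBLE []

in Invoice below, arrows point writer -> reader
checking backward for Invoice: reader v2 against writer v1:
  role: Role -> Role, writer required; from role
  extras: list<float64> -> list<float64>, writer required; from extras
  zip: int32 -> int32, writer required; from zip
  street: string -> string, writer optional; from street
  primary: bool -> bool, writer optional; from primary
  checksum: bytes -> bytes, writer required; from checksum
  no writer field matches reader payload
  writer notes: unknown to reader
  => backward: COMPATIBLE
checking forward for Invoice: reader v1 against writer v2:
  role: Role -> Role, writer required; from role
  extras: list<float64> -> list<float64>, writer required; from extras
  zip: int32 -> int32, writer required; from zip
  street: string -> string, writer optional; from street
  no writer field matches reader notes
  primary: bool -> bool, writer optional; from primary
  checksum: bytes -> bytes, writer required; from checksum
  writer payload: unknown to reader
  => forward: COMPATIBLE


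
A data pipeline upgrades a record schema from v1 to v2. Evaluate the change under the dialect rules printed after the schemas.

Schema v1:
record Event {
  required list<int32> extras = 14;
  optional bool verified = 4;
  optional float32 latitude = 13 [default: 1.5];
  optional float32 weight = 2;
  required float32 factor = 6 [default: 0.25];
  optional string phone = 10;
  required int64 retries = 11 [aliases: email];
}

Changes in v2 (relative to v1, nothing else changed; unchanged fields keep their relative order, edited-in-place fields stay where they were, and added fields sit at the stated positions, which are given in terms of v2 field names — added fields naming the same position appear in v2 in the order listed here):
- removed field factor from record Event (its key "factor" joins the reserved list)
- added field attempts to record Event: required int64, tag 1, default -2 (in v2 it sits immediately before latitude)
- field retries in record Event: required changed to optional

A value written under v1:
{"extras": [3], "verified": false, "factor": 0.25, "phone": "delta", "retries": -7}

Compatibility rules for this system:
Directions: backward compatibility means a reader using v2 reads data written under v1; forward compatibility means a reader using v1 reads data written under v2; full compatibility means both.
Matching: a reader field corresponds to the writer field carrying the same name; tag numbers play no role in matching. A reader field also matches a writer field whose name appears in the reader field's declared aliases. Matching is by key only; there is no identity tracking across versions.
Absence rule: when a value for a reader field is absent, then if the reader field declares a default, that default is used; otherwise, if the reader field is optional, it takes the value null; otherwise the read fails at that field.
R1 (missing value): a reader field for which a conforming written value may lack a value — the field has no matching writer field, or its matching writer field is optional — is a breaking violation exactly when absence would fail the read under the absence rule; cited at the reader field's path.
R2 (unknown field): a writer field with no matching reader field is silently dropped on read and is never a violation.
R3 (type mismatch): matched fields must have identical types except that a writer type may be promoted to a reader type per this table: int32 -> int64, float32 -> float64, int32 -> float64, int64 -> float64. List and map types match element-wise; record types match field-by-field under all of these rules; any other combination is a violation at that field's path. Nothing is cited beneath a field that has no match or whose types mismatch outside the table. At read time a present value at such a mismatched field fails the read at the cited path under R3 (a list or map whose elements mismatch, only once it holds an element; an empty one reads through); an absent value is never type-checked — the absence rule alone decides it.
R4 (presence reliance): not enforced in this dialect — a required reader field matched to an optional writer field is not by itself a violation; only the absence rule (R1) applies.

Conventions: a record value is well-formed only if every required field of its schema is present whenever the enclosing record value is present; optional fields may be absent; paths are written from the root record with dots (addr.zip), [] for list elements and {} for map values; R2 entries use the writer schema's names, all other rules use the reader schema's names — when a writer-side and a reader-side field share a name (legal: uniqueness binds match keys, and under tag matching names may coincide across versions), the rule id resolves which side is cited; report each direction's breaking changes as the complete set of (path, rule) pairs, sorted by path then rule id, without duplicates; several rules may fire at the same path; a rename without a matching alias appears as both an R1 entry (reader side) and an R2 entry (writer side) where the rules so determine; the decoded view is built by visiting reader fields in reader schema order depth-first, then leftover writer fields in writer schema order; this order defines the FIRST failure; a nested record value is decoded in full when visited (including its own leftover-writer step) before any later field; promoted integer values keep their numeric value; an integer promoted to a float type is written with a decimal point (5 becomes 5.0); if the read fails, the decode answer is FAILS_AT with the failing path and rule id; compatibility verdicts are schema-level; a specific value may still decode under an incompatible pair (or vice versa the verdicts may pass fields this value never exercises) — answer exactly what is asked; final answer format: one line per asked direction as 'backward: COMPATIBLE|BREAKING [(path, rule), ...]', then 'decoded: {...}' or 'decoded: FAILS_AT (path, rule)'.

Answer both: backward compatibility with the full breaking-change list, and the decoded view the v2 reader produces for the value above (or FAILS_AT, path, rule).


arrows below run writer -> reader for Event
backward on Event — v2 reading data written by v1:
  extras: list<int32> -> list<int32>, writer required; from extras
  verified: bool -> bool, writer optional; from verified
  attempts: no writer-side match
  latitude: float32 -> float32, writer optional; from latitude
  weight: float32 -> float32, writer optional; from weight
  phone: string -> string, writer optional; from phone
  retries: int64 -> int64, writer required; from retries
  writer field factor has no reader counterpart
  nothing fires on Event: backward is COMPATIBLE
decode walk for Event under reader schema v2:
  extras := [3]
  verified := false
  attempts := -2 (absent -> default)
  latitude := 1.5 (absent -> default)
  weight := null (absent, optional -> null)
  phone := "delta"
  retries := -7
  writer factor: unknown -> dropped
  => decoded: {"extras": [3], "verified": false, "attempts": -2, "latitude": 1.5, "weight": null, "phone": "delta", "retries": -7}
checking off the Event differences that do not matter here:
  field retries in record Event: required changed to optional -> matters only for Event's forward compatibility — outside the asked direction

backward: COMPATIBLE []; decoded: {"extras": [3], "verified": false, "attempts": -2, "latitude": 1.5, "weight": null, "phone": "delta", "retries": -7}
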